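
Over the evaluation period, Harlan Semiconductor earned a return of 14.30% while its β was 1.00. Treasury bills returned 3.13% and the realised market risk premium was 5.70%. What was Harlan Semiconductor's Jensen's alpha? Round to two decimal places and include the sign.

CAPM benchmark = R_f + β(R_m − R_f) = 3.13% + 1.00 × 5.70% = 8.8300%
α = actual − benchmark = 14.30% − 8.8300% = +5.47%

+5.47%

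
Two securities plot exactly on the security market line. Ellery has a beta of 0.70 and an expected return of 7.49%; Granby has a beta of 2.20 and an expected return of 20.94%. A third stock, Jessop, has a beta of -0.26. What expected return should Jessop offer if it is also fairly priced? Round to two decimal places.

MRP (SML slope) = (20.94% − 7.49%) / (2.20 − 0.70) = 13.45% / 1.50 = 8.9667%
R_f (intercept) = 7.49% − 0.70 × 8.9667% = 1.2133%
E(R_Jessop) = R_f + β × MRP = 1.2133% + -0.26 × 8.9667% = -1.12%

-1.12%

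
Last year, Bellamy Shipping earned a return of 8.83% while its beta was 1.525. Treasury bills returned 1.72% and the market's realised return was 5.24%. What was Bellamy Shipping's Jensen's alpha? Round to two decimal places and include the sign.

Market excess return = 5.24% − 1.72% = 3.52%
CAPM benchmark = R_f + β(R_m − R_f) = 1.72% + 1.525 × 3.52% = 7.08800%
α = actual − benchmark = 8.83% − 7.08800% = +1.74%

+1.74%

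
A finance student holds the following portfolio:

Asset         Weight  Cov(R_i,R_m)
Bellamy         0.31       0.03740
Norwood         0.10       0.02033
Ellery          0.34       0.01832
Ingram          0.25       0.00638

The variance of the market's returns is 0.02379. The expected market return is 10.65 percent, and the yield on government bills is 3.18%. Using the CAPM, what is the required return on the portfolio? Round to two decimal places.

9.92%

β_Bellamy = 0.03740 / 0.02379 = 1.5721
β_Norwood = 0.02033 / 0.02379 = 0.8546
β_Ellery = 0.01832 / 0.02379 = 0.7701
β_Ingram = 0.00638 / 0.02379 = 0.2682
β_P = Σ w_i β_i = 0.31×1.5721 + 0.10×0.8546 + 0.34×0.7701 + 0.25×0.2682 = 0.9017
MRP = 10.65% − 3.18% = 7.47%
E(R_P) = R_f + β_P × MRP = 3.18% + 0.9017 × 7.47% = 9.92%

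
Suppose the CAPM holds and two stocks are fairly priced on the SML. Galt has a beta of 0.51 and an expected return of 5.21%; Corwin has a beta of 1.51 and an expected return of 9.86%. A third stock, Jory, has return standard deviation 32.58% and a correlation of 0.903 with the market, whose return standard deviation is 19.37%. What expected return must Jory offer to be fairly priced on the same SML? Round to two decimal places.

MRP = (9.86% − 5.21%) / (1.51 − 0.51) = 4.6500%
R_f = 5.21% − 0.51 × 4.6500% = 2.8385%
β_Jory = ρ·σ_i/σ_m = 0.903 × 32.58 / 19.37 = 1.5188
E(R_Jory) = R_f + β × MRP = 2.8385% + 1.5188 × 4.6500% = 9.90%

9.90%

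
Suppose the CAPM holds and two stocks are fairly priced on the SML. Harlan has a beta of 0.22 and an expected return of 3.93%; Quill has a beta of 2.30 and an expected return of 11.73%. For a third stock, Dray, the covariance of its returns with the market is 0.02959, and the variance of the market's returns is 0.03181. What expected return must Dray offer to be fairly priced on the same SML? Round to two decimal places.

MRP = (11.73% − 3.93%) / (2.30 − 0.22) = 3.7500%
R_f = 3.93% − 0.22 × 3.7500% = 3.1050%
β_Dray = Cov / Var(R_m) = 0.02959 / 0.03181 = 0.9302
E(R_Dray) = R_f + β × MRP = 3.1050% + 0.9302 × 3.7500% = 6.59%

6.59%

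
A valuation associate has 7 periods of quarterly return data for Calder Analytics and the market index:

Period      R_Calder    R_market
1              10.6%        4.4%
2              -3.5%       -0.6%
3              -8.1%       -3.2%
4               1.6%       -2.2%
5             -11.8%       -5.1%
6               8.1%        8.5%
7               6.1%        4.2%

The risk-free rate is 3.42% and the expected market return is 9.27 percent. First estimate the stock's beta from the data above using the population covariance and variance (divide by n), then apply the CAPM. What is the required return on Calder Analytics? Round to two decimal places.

Mean R_i = (10.6 − 3.5 − 8.1 + 1.6 − 11.8 + 8.1 + 6.1) / 7 = 0.4286%
Mean R_m = (4.4 − 0.6 − 3.2 − 2.2 − 5.1 + 8.5 + 4.2) / 7 = 0.8571%
Σ(R_i − R̄_i)(R_m − R̄_m) = 223.2186  ⇒  Cov = 223.2186 / 7 = 31.8884
Σ(R_m − R̄_m)² = 145.5571  ⇒  Var(R_m) = 145.5571 / 7 = 20.7939
β = Cov / Var(R_m) = 31.8884 / 20.7939 = 1.5335
MRP = 9.27% − 3.42% = 5.85%
E(R) = R_f + β × MRP = 3.42% + 1.5335 × 5.85% = 12.39%

12.39%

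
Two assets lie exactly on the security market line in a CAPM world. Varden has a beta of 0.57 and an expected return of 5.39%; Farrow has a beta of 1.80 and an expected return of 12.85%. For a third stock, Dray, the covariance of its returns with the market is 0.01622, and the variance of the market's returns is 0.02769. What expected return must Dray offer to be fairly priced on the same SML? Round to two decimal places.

5.49%

MRP = (12.85% − 5.39%) / (1.80 − 0.57) = 6.0650%
R_f = 5.39% − 0.57 × 6.0650% = 1.9330%
β_Dray = Cov / Var(R_m) = 0.01622 / 0.02769 = 0.5858
E(R_Dray) = R_f + β × MRP = 1.9330% + 0.5858 × 6.0650% = 5.49%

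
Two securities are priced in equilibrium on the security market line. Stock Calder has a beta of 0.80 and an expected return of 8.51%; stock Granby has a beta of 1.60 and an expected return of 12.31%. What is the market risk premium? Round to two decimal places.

4.75%

Both satisfy E(R) = R_f + β·MRP, so the slope of the SML is
MRP = (12.31% − 8.51%) / (1.60 − 0.80) = 3.80% / 0.80 = 4.7500%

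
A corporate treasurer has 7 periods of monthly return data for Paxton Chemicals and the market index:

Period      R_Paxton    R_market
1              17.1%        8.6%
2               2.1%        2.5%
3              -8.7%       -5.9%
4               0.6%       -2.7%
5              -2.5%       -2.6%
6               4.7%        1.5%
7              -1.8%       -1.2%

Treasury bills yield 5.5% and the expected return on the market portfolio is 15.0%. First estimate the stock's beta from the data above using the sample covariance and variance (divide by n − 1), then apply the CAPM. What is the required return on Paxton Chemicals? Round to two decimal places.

Mean R_i = (17.1 + 2.1 − 8.7 + 0.6 − 2.5 + 4.7 − 1.8) / 7 = 1.6429%
Mean R_m = (8.6 + 2.5 − 5.9 − 2.7 − 2.6 + 1.5 − 1.2) / 7 = 0.0286%
Σ(R_i − R̄_i)(R_m − R̄_m) = 217.4014  ⇒  Cov = 217.4014 / 6 = 36.2336
Σ(R_m − R̄_m)² = 132.7543  ⇒  Var(R_m) = 132.7543 / 6 = 22.1257
β = Cov / Var(R_m) = 36.2336 / 22.1257 = 1.6376
MRP = 15.0% − 5.5% = 9.50%
E(R) = R_f + β × MRP = 5.5% + 1.6376 × 9.5% = 21.06%

21.06%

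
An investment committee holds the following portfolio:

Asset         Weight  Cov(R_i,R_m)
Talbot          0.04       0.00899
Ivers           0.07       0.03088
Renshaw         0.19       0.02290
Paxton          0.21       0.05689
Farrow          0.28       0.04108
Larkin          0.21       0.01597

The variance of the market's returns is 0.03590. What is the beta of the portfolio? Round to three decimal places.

0.938

β_Talbot = 0.00899 / 0.03590 = 0.2504
β_Ivers = 0.03088 / 0.03590 = 0.8602
β_Renshaw = 0.02290 / 0.03590 = 0.6379
β_Paxton = 0.05689 / 0.03590 = 1.5847
β_Farrow = 0.04108 / 0.03590 = 1.1443
β_Larkin = 0.01597 / 0.03590 = 0.4448
β_P = Σ w_i β_i = 0.04×0.2504 + 0.07×0.8602 + 0.19×0.6379 + 0.21×1.5847 + 0.28×1.1443 + 0.21×0.4448 = 0.9380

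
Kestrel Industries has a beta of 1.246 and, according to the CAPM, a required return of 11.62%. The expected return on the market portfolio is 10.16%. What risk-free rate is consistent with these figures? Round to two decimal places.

E(R) = R_f + β(E(R_m) − R_f) = R_f(1 − β) + β·E(R_m)
11.62% = R_f × (1 − 1.246) + 1.246 × 10.16%
11.62% = R_f × -0.246 + 12.65936%
R_f = (11.62% − 12.65936%) / -0.246 = 4.23%

4.23%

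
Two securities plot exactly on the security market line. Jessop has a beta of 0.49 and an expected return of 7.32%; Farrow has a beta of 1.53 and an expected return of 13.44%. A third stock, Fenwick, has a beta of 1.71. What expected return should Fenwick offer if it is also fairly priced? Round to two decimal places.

MRP (SML slope) = (13.44% − 7.32%) / (1.53 − 0.49) = 6.12% / 1.04 = 5.8846%
R_f (intercept) = 7.32% − 0.49 × 5.8846% = 4.4365%
E(R_Fenwick) = R_f + β × MRP = 4.4365% + 1.71 × 5.8846% = 14.50%

14.50%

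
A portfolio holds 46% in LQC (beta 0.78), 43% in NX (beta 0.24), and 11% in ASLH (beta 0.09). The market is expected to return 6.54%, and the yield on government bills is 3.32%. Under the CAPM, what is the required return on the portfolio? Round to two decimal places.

β_P = Σ w_i β_i = 0.46×0.78 + 0.43×0.24 + 0.11×0.09 = 0.4719
MRP = 6.54% − 3.32% = 3.22%
E(R_P) = R_f + β_P × MRP = 3.32% + 0.4719 × 3.22% = 4.84%

4.84%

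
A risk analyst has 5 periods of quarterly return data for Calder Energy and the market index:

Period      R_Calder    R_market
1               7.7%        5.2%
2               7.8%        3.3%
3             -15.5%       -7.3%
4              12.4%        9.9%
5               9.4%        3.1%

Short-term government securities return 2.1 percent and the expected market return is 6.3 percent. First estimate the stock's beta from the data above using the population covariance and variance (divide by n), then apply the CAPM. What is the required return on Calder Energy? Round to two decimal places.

Mean R_i = (7.7 + 7.8 − 15.5 + 12.4 + 9.4) / 5 = 4.3600%
Mean R_m = (5.2 + 3.3 − 7.3 + 9.9 + 3.1) / 5 = 2.8400%
Σ(R_i − R̄_i)(R_m − R̄_m) = 268.9180  ⇒  Cov = 268.9180 / 5 = 53.7836
Σ(R_m − R̄_m)² = 158.5120  ⇒  Var(R_m) = 158.5120 / 5 = 31.7024
β = Cov / Var(R_m) = 53.7836 / 31.7024 = 1.6965
MRP = 6.3% − 2.1% = 4.20%
E(R) = R_f + β × MRP = 2.1% + 1.6965 × 4.2% = 9.23%

9.23%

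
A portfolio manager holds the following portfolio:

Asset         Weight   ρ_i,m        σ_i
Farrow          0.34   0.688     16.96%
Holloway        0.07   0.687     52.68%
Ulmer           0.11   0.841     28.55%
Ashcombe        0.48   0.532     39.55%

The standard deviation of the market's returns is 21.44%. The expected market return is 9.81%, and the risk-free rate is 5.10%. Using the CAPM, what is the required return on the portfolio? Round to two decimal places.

9.33%

β_Farrow = 0.688 × 16.96% / 21.44% = 0.5442
β_Holloway = 0.687 × 52.68% / 21.44% = 1.6880
β_Ulmer = 0.841 × 28.55% / 21.44% = 1.1199
β_Ashcombe = 0.532 × 39.55% / 21.44% = 0.9814
β_P = Σ w_i β_i = 0.34×0.5442 + 0.07×1.6880 + 0.11×1.1199 + 0.48×0.9814 = 0.8974
MRP = 9.81% − 5.10% = 4.71%
E(R_P) = R_f + β_P × MRP = 5.10% + 0.8974 × 4.71% = 9.33%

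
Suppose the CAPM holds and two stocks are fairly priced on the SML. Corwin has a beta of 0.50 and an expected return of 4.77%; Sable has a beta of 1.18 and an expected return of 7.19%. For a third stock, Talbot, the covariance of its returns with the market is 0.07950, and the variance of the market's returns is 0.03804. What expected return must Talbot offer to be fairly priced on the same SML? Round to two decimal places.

10.43%

MRP = (7.19% − 4.77%) / (1.18 − 0.50) = 3.5588%
R_f = 4.77% − 0.50 × 3.5588% = 2.9906%
β_Talbot = Cov / Var(R_m) = 0.07950 / 0.03804 = 2.0899
E(R_Talbot) = R_f + β × MRP = 2.9906% + 2.0899 × 3.5588% = 10.43%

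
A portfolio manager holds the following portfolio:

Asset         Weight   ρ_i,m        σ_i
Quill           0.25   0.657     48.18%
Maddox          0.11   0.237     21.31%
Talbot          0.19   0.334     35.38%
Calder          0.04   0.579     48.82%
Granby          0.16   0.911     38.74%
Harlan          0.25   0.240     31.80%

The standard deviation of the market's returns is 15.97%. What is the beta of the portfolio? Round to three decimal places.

1.215

β_Quill = 0.657 × 48.18% / 15.97% = 1.9821
β_Maddox = 0.237 × 21.31% / 15.97% = 0.3162
β_Talbot = 0.334 × 35.38% / 15.97% = 0.7399
β_Calder = 0.579 × 48.82% / 15.97% = 1.7700
β_Granby = 0.911 × 38.74% / 15.97% = 2.2099
β_Harlan = 0.240 × 31.80% / 15.97% = 0.4779
β_P = Σ w_i β_i = 0.25×1.9821 + 0.11×0.3162 + 0.19×0.7399 + 0.04×1.7700 + 0.16×2.2099 + 0.25×0.4779 = 1.2147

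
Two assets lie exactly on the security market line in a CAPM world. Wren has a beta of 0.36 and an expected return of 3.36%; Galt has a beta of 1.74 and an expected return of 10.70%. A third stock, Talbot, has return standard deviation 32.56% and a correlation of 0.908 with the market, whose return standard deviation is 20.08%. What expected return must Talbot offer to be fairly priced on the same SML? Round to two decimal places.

MRP = (10.70% − 3.36%) / (1.74 − 0.36) = 5.3188%
R_f = 3.36% − 0.36 × 5.3188% = 1.4452%
β_Talbot = ρ·σ_i/σ_m = 0.908 × 32.56 / 20.08 = 1.4723
E(R_Talbot) = R_f + β × MRP = 1.4452% + 1.4723 × 5.3188% = 9.28%

9.28%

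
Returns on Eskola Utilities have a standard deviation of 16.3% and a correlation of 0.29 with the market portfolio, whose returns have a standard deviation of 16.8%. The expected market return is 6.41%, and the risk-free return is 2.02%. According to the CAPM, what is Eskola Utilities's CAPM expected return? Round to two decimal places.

β = ρ × σ_i / σ_m = 0.29 × 16.3% / 16.8% = 0.2814
MRP = 6.41% − 2.02% = 4.39%
E(R) = 2.02% + 0.2814 × 4.39% = 3.26%

3.26%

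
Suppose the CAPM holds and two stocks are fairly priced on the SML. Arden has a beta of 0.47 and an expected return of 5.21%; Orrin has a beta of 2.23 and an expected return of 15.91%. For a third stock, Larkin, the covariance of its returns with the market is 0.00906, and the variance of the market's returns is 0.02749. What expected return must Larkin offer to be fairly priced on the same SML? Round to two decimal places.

MRP = (15.91% − 5.21%) / (2.23 − 0.47) = 6.0795%
R_f = 5.21% − 0.47 × 6.0795% = 2.3526%
β_Larkin = Cov / Var(R_m) = 0.00906 / 0.02749 = 0.3296
E(R_Larkin) = R_f + β × MRP = 2.3526% + 0.3296 × 6.0795% = 4.36%

4.36%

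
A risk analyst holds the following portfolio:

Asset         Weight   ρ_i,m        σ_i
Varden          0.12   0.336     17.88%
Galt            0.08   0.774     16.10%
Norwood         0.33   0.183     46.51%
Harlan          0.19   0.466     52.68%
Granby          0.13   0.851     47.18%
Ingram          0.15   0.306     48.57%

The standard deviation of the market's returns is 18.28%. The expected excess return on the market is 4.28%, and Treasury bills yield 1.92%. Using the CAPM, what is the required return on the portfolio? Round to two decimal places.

5.82%

β_Varden = 0.336 × 17.88% / 18.28% = 0.3286
β_Galt = 0.774 × 16.10% / 18.28% = 0.6817
β_Norwood = 0.183 × 46.51% / 18.28% = 0.4656
β_Harlan = 0.466 × 52.68% / 18.28% = 1.3429
β_Granby = 0.851 × 47.18% / 18.28% = 2.1964
β_Ingram = 0.306 × 48.57% / 18.28% = 0.8130
β_P = Σ w_i β_i = 0.12×0.3286 + 0.08×0.6817 + 0.33×0.4656 + 0.19×1.3429 + 0.13×2.1964 + 0.15×0.8130 = 0.9102
E(R_P) = R_f + β_P × MRP = 1.92% + 0.9102 × 4.28% = 5.82%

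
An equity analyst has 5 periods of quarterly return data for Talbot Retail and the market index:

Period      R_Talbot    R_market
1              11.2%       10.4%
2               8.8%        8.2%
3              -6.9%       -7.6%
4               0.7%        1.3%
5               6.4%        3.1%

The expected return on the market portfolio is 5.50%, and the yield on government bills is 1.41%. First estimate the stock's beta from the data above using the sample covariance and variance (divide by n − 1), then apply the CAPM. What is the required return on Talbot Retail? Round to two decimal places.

5.55%

Mean R_i = (11.2 + 8.8 − 6.9 + 0.7 + 6.4) / 5 = 4.0400%
Mean R_m = (10.4 + 8.2 − 7.6 + 1.3 + 3.1) / 5 = 3.0800%
Σ(R_i − R̄_i)(R_m − R̄_m) = 199.6140  ⇒  Cov = 199.6140 / 4 = 49.9035
Σ(R_m − R̄_m)² = 197.0280  ⇒  Var(R_m) = 197.0280 / 4 = 49.2570
β = Cov / Var(R_m) = 49.9035 / 49.2570 = 1.0131
MRP = 5.50% − 1.41% = 4.09%
E(R) = R_f + β × MRP = 1.41% + 1.0131 × 4.09% = 5.55%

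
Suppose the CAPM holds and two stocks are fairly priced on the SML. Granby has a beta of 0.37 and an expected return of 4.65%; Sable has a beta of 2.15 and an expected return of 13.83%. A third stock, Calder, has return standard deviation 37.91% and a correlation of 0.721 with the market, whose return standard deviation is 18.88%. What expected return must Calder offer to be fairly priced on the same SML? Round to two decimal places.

10.21%

MRP = (13.83% − 4.65%) / (2.15 − 0.37) = 5.1573%
R_f = 4.65% − 0.37 × 5.1573% = 2.7418%
β_Calder = ρ·σ_i/σ_m = 0.721 × 37.91 / 18.88 = 1.4477
E(R_Calder) = R_f + β × MRP = 2.7418% + 1.4477 × 5.1573% = 10.21%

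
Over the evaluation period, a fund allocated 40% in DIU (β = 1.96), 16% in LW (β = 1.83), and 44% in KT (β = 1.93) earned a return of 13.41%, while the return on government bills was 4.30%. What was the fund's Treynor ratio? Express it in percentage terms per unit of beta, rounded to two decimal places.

4.73%

β_P = 0.40×1.96 + 0.16×1.83 + 0.44×1.93 = 1.9260
Treynor = (R_P − R_f) / β_P = (13.41% − 4.30%) / 1.9260 = 9.11% / 1.9260 = 4.73%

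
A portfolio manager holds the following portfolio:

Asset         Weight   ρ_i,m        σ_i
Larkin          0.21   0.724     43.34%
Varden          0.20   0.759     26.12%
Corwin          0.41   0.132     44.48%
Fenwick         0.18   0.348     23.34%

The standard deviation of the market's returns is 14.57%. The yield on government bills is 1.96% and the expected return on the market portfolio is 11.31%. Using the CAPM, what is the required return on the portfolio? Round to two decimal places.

11.22%

β_Larkin = 0.724 × 43.34% / 14.57% = 2.1536
β_Varden = 0.759 × 26.12% / 14.57% = 1.3607
β_Corwin = 0.132 × 44.48% / 14.57% = 0.4030
β_Fenwick = 0.348 × 23.34% / 14.57% = 0.5575
β_P = Σ w_i β_i = 0.21×2.1536 + 0.20×1.3607 + 0.41×0.4030 + 0.18×0.5575 = 0.9900
MRP = 11.31% − 1.96% = 9.35%
E(R_P) = R_f + β_P × MRP = 1.96% + 0.9900 × 9.35% = 11.22%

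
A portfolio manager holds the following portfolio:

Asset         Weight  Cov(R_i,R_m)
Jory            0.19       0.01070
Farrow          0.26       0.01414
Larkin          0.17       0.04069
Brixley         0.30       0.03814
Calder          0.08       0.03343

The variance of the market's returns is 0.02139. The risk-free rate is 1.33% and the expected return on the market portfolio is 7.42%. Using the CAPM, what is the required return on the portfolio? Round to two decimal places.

β_Jory = 0.01070 / 0.02139 = 0.5002
β_Farrow = 0.01414 / 0.02139 = 0.6611
β_Larkin = 0.04069 / 0.02139 = 1.9023
β_Brixley = 0.03814 / 0.02139 = 1.7831
β_Calder = 0.03343 / 0.02139 = 1.5629
β_P = Σ w_i β_i = 0.19×0.5002 + 0.26×0.6611 + 0.17×1.9023 + 0.30×1.7831 + 0.08×1.5629 = 1.2503
MRP = 7.42% − 1.33% = 6.09%
E(R_P) = R_f + β_P × MRP = 1.33% + 1.2503 × 6.09% = 8.94%

8.94%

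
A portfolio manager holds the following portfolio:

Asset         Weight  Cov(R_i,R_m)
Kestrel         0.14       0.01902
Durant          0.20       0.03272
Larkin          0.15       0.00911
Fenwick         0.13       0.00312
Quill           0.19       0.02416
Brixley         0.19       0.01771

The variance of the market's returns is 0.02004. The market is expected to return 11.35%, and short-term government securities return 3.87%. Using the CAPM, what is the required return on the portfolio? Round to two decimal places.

β_Kestrel = 0.01902 / 0.02004 = 0.9491
β_Durant = 0.03272 / 0.02004 = 1.6327
β_Larkin = 0.00911 / 0.02004 = 0.4546
β_Fenwick = 0.00312 / 0.02004 = 0.1557
β_Quill = 0.02416 / 0.02004 = 1.2056
β_Brixley = 0.01771 / 0.02004 = 0.8837
β_P = Σ w_i β_i = 0.14×0.9491 + 0.20×1.6327 + 0.15×0.4546 + 0.13×0.1557 + 0.19×1.2056 + 0.19×0.8837 = 0.9448
MRP = 11.35% − 3.87% = 7.48%
E(R_P) = R_f + β_P × MRP = 3.87% + 0.9448 × 7.48% = 10.94%

10.94%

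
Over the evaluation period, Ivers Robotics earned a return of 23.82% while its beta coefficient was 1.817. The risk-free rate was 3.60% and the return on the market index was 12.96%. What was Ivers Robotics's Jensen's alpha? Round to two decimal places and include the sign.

+3.21%

Market excess return = 12.96% − 3.60% = 9.36%
CAPM benchmark = R_f + β(R_m − R_f) = 3.60% + 1.817 × 9.36% = 20.60712%
α = actual − benchmark = 23.82% − 20.60712% = +3.21%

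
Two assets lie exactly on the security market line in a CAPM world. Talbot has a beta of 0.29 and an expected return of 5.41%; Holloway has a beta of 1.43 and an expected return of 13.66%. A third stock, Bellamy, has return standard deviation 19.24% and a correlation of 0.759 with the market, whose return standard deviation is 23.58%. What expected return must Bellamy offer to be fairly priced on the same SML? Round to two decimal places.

7.79%

MRP = (13.66% − 5.41%) / (1.43 − 0.29) = 7.2368%
R_f = 5.41% − 0.29 × 7.2368% = 3.3113%
β_Bellamy = ρ·σ_i/σ_m = 0.759 × 19.24 / 23.58 = 0.6193
E(R_Bellamy) = R_f + β × MRP = 3.3113% + 0.6193 × 7.2368% = 7.79%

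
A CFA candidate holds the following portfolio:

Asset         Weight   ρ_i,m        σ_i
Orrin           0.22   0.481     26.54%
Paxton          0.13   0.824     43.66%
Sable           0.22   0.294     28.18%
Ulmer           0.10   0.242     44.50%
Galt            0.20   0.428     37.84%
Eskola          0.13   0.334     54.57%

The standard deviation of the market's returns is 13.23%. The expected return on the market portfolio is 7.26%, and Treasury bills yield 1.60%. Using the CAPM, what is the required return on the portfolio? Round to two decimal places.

β_Orrin = 0.481 × 26.54% / 13.23% = 0.9649
β_Paxton = 0.824 × 43.66% / 13.23% = 2.7193
β_Sable = 0.294 × 28.18% / 13.23% = 0.6262
β_Ulmer = 0.242 × 44.50% / 13.23% = 0.8140
β_Galt = 0.428 × 37.84% / 13.23% = 1.2242
β_Eskola = 0.334 × 54.57% / 13.23% = 1.3777
β_P = Σ w_i β_i = 0.22×0.9649 + 0.13×2.7193 + 0.22×0.6262 + 0.10×0.8140 + 0.20×1.2242 + 0.13×1.3777 = 1.2089
MRP = 7.26% − 1.60% = 5.66%
E(R_P) = R_f + β_P × MRP = 1.60% + 1.2089 × 5.66% = 8.44%

8.44%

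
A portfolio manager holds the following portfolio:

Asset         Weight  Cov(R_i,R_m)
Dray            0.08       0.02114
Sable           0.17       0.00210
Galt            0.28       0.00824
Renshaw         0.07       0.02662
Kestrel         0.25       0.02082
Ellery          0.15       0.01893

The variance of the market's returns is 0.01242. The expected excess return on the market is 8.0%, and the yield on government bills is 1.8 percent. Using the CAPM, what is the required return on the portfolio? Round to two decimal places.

10.99%

β_Dray = 0.02114 / 0.01242 = 1.7021
β_Sable = 0.00210 / 0.01242 = 0.1691
β_Galt = 0.00824 / 0.01242 = 0.6634
β_Renshaw = 0.02662 / 0.01242 = 2.1433
β_Kestrel = 0.02082 / 0.01242 = 1.6763
β_Ellery = 0.01893 / 0.01242 = 1.5242
β_P = Σ w_i β_i = 0.08×1.7021 + 0.17×0.1691 + 0.28×0.6634 + 0.07×2.1433 + 0.25×1.6763 + 0.15×1.5242 = 1.1484
E(R_P) = R_f + β_P × MRP = 1.8% + 1.1484 × 8.0% = 10.99%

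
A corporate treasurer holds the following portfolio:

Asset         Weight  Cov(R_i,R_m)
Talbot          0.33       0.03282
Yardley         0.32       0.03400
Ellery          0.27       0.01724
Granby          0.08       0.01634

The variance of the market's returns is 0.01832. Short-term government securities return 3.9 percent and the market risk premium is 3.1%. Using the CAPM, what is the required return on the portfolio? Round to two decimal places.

β_Talbot = 0.03282 / 0.01832 = 1.7915
β_Yardley = 0.03400 / 0.01832 = 1.8559
β_Ellery = 0.01724 / 0.01832 = 0.9410
β_Granby = 0.01634 / 0.01832 = 0.8919
β_P = Σ w_i β_i = 0.33×1.7915 + 0.32×1.8559 + 0.27×0.9410 + 0.08×0.8919 = 1.5105
E(R_P) = R_f + β_P × MRP = 3.9% + 1.5105 × 3.1% = 8.58%

8.58%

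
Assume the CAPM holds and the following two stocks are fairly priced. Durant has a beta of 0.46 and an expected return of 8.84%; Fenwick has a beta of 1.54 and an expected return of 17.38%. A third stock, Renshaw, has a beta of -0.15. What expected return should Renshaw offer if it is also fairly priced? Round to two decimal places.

4.02%

MRP (SML slope) = (17.38% − 8.84%) / (1.54 − 0.46) = 8.54% / 1.08 = 7.9074%
R_f (intercept) = 8.84% − 0.46 × 7.9074% = 5.2026%
E(R_Renshaw) = R_f + β × MRP = 5.2026% + -0.15 × 7.9074% = 4.02%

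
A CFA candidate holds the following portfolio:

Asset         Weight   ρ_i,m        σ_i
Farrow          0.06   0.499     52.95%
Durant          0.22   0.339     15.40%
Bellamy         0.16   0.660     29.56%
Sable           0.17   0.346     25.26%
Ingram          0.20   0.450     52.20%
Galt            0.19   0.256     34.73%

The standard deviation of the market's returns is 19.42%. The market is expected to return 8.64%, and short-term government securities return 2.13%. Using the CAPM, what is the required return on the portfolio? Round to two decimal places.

6.73%

β_Farrow = 0.499 × 52.95% / 19.42% = 1.3606
β_Durant = 0.339 × 15.40% / 19.42% = 0.2688
β_Bellamy = 0.660 × 29.56% / 19.42% = 1.0046
β_Sable = 0.346 × 25.26% / 19.42% = 0.4500
β_Ingram = 0.450 × 52.20% / 19.42% = 1.2096
β_Galt = 0.256 × 34.73% / 19.42% = 0.4578
β_P = Σ w_i β_i = 0.06×1.3606 + 0.22×0.2688 + 0.16×1.0046 + 0.17×0.4500 + 0.20×1.2096 + 0.19×0.4578 = 0.7069
MRP = 8.64% − 2.13% = 6.51%
E(R_P) = R_f + β_P × MRP = 2.13% + 0.7069 × 6.51% = 6.73%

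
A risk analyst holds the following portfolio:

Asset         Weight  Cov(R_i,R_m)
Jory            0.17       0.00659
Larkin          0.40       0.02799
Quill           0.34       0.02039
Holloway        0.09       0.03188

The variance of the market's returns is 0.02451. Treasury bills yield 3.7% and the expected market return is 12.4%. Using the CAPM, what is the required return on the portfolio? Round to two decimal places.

11.55%

β_Jory = 0.00659 / 0.02451 = 0.2689
β_Larkin = 0.02799 / 0.02451 = 1.1420
β_Quill = 0.02039 / 0.02451 = 0.8319
β_Holloway = 0.03188 / 0.02451 = 1.3007
β_P = Σ w_i β_i = 0.17×0.2689 + 0.40×1.1420 + 0.34×0.8319 + 0.09×1.3007 = 0.9024
MRP = 12.4% − 3.7% = 8.70%
E(R_P) = R_f + β_P × MRP = 3.7% + 0.9024 × 8.7% = 11.55%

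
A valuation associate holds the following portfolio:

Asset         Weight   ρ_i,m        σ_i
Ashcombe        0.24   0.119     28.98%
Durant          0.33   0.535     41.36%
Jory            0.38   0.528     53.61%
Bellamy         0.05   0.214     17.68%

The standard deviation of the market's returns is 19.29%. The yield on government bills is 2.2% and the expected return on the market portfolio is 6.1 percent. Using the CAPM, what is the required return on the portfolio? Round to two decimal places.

6.06%

β_Ashcombe = 0.119 × 28.98% / 19.29% = 0.1788
β_Durant = 0.535 × 41.36% / 19.29% = 1.1471
β_Jory = 0.528 × 53.61% / 19.29% = 1.4674
β_Bellamy = 0.214 × 17.68% / 19.29% = 0.1961
β_P = Σ w_i β_i = 0.24×0.1788 + 0.33×1.1471 + 0.38×1.4674 + 0.05×0.1961 = 0.9889
MRP = 6.1% − 2.2% = 3.90%
E(R_P) = R_f + β_P × MRP = 2.2% + 0.9889 × 3.9% = 6.06%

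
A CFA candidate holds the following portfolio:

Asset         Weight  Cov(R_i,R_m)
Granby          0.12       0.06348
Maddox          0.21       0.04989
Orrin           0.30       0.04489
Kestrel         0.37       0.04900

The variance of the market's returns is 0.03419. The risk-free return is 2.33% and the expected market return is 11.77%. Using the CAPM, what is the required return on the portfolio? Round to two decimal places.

β_Granby = 0.06348 / 0.03419 = 1.8567
β_Maddox = 0.04989 / 0.03419 = 1.4592
β_Orrin = 0.04489 / 0.03419 = 1.3130
β_Kestrel = 0.04900 / 0.03419 = 1.4332
β_P = Σ w_i β_i = 0.12×1.8567 + 0.21×1.4592 + 0.30×1.3130 + 0.37×1.4332 = 1.4534
MRP = 11.77% − 2.33% = 9.44%
E(R_P) = R_f + β_P × MRP = 2.33% + 1.4534 × 9.44% = 16.05%

16.05%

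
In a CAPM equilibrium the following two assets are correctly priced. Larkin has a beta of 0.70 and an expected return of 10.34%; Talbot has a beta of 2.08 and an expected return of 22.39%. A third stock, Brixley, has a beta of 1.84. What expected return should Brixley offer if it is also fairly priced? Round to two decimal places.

20.29%

MRP (SML slope) = (22.39% − 10.34%) / (2.08 − 0.70) = 12.05% / 1.38 = 8.7319%
R_f (intercept) = 10.34% − 0.70 × 8.7319% = 4.2277%
E(R_Brixley) = R_f + β × MRP = 4.2277% + 1.84 × 8.7319% = 20.29%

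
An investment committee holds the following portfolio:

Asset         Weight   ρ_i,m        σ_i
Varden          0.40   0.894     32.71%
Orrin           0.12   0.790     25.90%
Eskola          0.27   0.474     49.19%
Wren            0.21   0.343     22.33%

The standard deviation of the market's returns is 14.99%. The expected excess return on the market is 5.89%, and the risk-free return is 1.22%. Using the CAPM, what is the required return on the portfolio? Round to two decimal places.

9.89%

β_Varden = 0.894 × 32.71% / 14.99% = 1.9508
β_Orrin = 0.790 × 25.90% / 14.99% = 1.3650
β_Eskola = 0.474 × 49.19% / 14.99% = 1.5554
β_Wren = 0.343 × 22.33% / 14.99% = 0.5110
β_P = Σ w_i β_i = 0.40×1.9508 + 0.12×1.3650 + 0.27×1.5554 + 0.21×0.5110 = 1.4714
E(R_P) = R_f + β_P × MRP = 1.22% + 1.4714 × 5.89% = 9.89%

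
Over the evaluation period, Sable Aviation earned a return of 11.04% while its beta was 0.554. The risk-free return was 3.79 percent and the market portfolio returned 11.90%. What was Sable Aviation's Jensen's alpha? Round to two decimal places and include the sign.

Market excess return = 11.90% − 3.79% = 8.11%
CAPM benchmark = R_f + β(R_m − R_f) = 3.79% + 0.554 × 8.11% = 8.28294%
α = actual − benchmark = 11.04% − 8.28294% = +2.76%

+2.76%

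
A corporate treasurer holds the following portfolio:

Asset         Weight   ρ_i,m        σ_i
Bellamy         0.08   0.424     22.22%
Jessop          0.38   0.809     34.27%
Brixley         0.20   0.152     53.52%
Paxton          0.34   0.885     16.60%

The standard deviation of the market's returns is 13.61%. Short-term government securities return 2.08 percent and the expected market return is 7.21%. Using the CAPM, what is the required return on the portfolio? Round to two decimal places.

β_Bellamy = 0.424 × 22.22% / 13.61% = 0.6922
β_Jessop = 0.809 × 34.27% / 13.61% = 2.0371
β_Brixley = 0.152 × 53.52% / 13.61% = 0.5977
β_Paxton = 0.885 × 16.60% / 13.61% = 1.0794
β_P = Σ w_i β_i = 0.08×0.6922 + 0.38×2.0371 + 0.20×0.5977 + 0.34×1.0794 = 1.3160
MRP = 7.21% − 2.08% = 5.13%
E(R_P) = R_f + β_P × MRP = 2.08% + 1.3160 × 5.13% = 8.83%

8.83%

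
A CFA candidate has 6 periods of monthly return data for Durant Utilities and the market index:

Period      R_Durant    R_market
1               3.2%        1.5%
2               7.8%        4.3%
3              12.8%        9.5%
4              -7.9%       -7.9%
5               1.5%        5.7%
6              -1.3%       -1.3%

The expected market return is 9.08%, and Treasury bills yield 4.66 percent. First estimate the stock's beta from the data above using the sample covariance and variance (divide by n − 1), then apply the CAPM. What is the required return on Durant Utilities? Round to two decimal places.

Mean R_i = (3.2 + 7.8 + 12.8 − 7.9 + 1.5 − 1.3) / 6 = 2.6833%
Mean R_m = (1.5 + 4.3 + 9.5 − 7.9 + 5.7 − 1.3) / 6 = 1.9667%
Σ(R_i − R̄_i)(R_m − R̄_m) = 200.9267  ⇒  Cov = 200.9267 / 5 = 40.1853
Σ(R_m − R̄_m)² = 184.3733  ⇒  Var(R_m) = 184.3733 / 5 = 36.8747
β = Cov / Var(R_m) = 40.1853 / 36.8747 = 1.0898
MRP = 9.08% − 4.66% = 4.42%
E(R) = R_f + β × MRP = 4.66% + 1.0898 × 4.42% = 9.48%

9.48%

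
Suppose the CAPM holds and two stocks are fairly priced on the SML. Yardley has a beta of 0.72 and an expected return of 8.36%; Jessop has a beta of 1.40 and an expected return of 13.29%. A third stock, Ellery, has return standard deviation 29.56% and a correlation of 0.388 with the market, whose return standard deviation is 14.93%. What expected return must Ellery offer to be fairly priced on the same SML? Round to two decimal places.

MRP = (13.29% − 8.36%) / (1.40 − 0.72) = 7.2500%
R_f = 8.36% − 0.72 × 7.2500% = 3.1400%
β_Ellery = ρ·σ_i/σ_m = 0.388 × 29.56 / 14.93 = 0.7682
E(R_Ellery) = R_f + β × MRP = 3.1400% + 0.7682 × 7.2500% = 8.71%

8.71%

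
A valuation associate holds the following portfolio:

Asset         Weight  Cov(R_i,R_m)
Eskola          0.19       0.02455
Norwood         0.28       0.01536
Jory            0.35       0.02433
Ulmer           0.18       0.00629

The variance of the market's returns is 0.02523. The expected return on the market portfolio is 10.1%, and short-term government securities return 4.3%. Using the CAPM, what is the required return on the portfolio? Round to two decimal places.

β_Eskola = 0.02455 / 0.02523 = 0.9730
β_Norwood = 0.01536 / 0.02523 = 0.6088
β_Jory = 0.02433 / 0.02523 = 0.9643
β_Ulmer = 0.00629 / 0.02523 = 0.2493
β_P = Σ w_i β_i = 0.19×0.9730 + 0.28×0.6088 + 0.35×0.9643 + 0.18×0.2493 = 0.7377
MRP = 10.1% − 4.3% = 5.80%
E(R_P) = R_f + β_P × MRP = 4.3% + 0.7377 × 5.8% = 8.58%

8.58%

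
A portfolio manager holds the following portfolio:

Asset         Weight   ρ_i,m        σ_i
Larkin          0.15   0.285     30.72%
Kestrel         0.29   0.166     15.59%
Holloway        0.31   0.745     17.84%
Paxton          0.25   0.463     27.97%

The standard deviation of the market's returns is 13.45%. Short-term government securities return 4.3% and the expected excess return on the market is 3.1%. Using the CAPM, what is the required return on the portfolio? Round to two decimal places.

6.47%

β_Larkin = 0.285 × 30.72% / 13.45% = 0.6509
β_Kestrel = 0.166 × 15.59% / 13.45% = 0.1924
β_Holloway = 0.745 × 17.84% / 13.45% = 0.9882
β_Paxton = 0.463 × 27.97% / 13.45% = 0.9628
β_P = Σ w_i β_i = 0.15×0.6509 + 0.29×0.1924 + 0.31×0.9882 + 0.25×0.9628 = 0.7005
E(R_P) = R_f + β_P × MRP = 4.3% + 0.7005 × 3.1% = 6.47%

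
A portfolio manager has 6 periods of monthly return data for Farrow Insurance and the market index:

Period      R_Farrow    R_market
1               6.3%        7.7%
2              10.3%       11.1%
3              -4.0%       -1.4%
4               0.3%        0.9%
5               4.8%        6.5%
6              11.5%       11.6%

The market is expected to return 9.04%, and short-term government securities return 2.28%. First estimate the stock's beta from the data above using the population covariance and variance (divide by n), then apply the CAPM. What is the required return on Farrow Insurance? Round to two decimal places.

9.75%

Mean R_i = (6.3 + 10.3 − 4.0 + 0.3 + 4.8 + 11.5) / 6 = 4.8667%
Mean R_m = (7.7 + 11.1 − 1.4 + 0.9 + 6.5 + 11.6) / 6 = 6.0667%
Σ(R_i − R̄_i)(R_m − R̄_m) = 156.1633  ⇒  Cov = 156.1633 / 6 = 26.0272
Σ(R_m − R̄_m)² = 141.2533  ⇒  Var(R_m) = 141.2533 / 6 = 23.5422
β = Cov / Var(R_m) = 26.0272 / 23.5422 = 1.1056
MRP = 9.04% − 2.28% = 6.76%
E(R) = R_f + β × MRP = 2.28% + 1.1056 × 6.76% = 9.75%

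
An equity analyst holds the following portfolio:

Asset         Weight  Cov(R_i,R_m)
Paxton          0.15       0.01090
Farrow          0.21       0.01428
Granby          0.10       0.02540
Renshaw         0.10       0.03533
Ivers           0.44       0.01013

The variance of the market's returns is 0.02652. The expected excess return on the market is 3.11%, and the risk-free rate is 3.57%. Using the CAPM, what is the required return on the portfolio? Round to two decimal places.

5.35%

β_Paxton = 0.01090 / 0.02652 = 0.4110
β_Farrow = 0.01428 / 0.02652 = 0.5385
β_Granby = 0.02540 / 0.02652 = 0.9578
β_Renshaw = 0.03533 / 0.02652 = 1.3322
β_Ivers = 0.01013 / 0.02652 = 0.3820
β_P = Σ w_i β_i = 0.15×0.4110 + 0.21×0.5385 + 0.10×0.9578 + 0.10×1.3322 + 0.44×0.3820 = 0.5718
E(R_P) = R_f + β_P × MRP = 3.57% + 0.5718 × 3.11% = 5.35%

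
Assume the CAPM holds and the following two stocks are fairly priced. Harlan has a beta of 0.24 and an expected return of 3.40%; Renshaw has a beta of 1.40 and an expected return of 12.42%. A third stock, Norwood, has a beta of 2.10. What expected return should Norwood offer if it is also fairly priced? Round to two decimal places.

17.86%

MRP (SML slope) = (12.42% − 3.40%) / (1.40 − 0.24) = 9.02% / 1.16 = 7.7759%
R_f (intercept) = 3.40% − 0.24 × 7.7759% = 1.5338%
E(R_Norwood) = R_f + β × MRP = 1.5338% + 2.10 × 7.7759% = 17.86%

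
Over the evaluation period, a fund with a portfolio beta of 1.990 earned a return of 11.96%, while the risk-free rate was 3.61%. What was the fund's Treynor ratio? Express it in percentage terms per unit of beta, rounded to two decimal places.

Treynor = (R_P − R_f) / β_P = (11.96% − 3.61%) / 1.9900 = 8.35% / 1.9900 = 4.20%

4.20%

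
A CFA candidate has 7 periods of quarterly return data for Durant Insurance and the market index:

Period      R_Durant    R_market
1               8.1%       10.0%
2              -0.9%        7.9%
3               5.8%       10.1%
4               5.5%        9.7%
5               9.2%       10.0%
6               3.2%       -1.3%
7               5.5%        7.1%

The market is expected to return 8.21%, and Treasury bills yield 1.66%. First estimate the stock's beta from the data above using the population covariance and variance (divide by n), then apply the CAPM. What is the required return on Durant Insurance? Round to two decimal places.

3.88%

Mean R_i = (8.1 − 0.9 + 5.8 + 5.5 + 9.2 + 3.2 + 5.5) / 7 = 5.2000%
Mean R_m = (10.0 + 7.9 + 10.1 + 9.7 + 10.0 − 1.3 + 7.1) / 7 = 7.6429%
Σ(R_i − R̄_i)(R_m − R̄_m) = 34.5100  ⇒  Cov = 34.5100 / 7 = 4.9300
Σ(R_m − R̄_m)² = 101.7171  ⇒  Var(R_m) = 101.7171 / 7 = 14.5310
β = Cov / Var(R_m) = 4.9300 / 14.5310 = 0.3393
MRP = 8.21% − 1.66% = 6.55%
E(R) = R_f + β × MRP = 1.66% + 0.3393 × 6.55% = 3.88%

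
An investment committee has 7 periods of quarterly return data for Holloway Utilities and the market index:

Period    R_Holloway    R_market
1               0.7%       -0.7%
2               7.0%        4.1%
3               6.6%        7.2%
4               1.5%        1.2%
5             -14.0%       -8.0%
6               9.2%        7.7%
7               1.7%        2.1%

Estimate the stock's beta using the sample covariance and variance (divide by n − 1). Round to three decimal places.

1.392

Mean R_i = (0.7 + 7.0 + 6.6 + 1.5 − 14.0 + 9.2 + 1.7) / 7 = 1.8143%
Mean R_m = (-0.7 + 4.1 + 7.2 + 1.2 − 8.0 + 7.7 + 2.1) / 7 = 1.9429%
Σ(R_i − R̄_i)(R_m − R̄_m) = 239.2657  ⇒  Cov = 239.2657 / 6 = 39.8776
Σ(R_m − R̄_m)² = 171.8571  ⇒  Var(R_m) = 171.8571 / 6 = 28.6429
β = Cov / Var(R_m) = 39.8776 / 28.6429 = 1.3922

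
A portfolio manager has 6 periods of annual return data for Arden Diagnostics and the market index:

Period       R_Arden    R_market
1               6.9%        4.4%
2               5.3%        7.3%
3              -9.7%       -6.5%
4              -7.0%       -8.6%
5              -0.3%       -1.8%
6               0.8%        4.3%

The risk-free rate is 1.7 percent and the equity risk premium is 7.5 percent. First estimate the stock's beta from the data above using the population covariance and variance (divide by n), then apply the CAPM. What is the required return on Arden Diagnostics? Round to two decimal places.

8.67%

Mean R_i = (6.9 + 5.3 − 9.7 − 7.0 − 0.3 + 0.8) / 6 = -0.6667%
Mean R_m = (4.4 + 7.3 − 6.5 − 8.6 − 1.8 + 4.3) / 6 = -0.1500%
Σ(R_i − R̄_i)(R_m − R̄_m) = 195.6800  ⇒  Cov = 195.6800 / 6 = 32.6133
Σ(R_m − R̄_m)² = 210.4550  ⇒  Var(R_m) = 210.4550 / 6 = 35.0758
β = Cov / Var(R_m) = 32.6133 / 35.0758 = 0.9298
E(R) = R_f + β × MRP = 1.7% + 0.9298 × 7.5% = 8.67%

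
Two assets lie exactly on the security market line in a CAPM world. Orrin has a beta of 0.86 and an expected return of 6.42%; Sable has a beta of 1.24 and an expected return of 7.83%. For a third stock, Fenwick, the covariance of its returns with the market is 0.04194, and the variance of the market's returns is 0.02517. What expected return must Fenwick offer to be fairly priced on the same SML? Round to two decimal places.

9.41%

MRP = (7.83% − 6.42%) / (1.24 − 0.86) = 3.7105%
R_f = 6.42% − 0.86 × 3.7105% = 3.2290%
β_Fenwick = Cov / Var(R_m) = 0.04194 / 0.02517 = 1.6663
E(R_Fenwick) = R_f + β × MRP = 3.2290% + 1.6663 × 3.7105% = 9.41%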